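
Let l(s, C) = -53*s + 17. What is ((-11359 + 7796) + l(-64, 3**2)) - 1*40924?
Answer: -41078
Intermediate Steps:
l(s, C) = 17 - 53*s
((-11359 + 7796) + l(-64, 3**2)) - 1*40924 = ((-11359 + 7796) + (17 - 53*(-64))) - 1*40924 = (-3563 + (17 + 3392)) - 40924 = (-3563 + 3409) - 40924 = -154 - 40924 = -41078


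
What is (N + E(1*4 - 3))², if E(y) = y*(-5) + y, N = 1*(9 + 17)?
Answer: 484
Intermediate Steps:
N = 26 (N = 1*26 = 26)
E(y) = -4*y (E(y) = -5*y + y = -4*y)
(N + E(1*4 - 3))² = (26 - 4*(1*4 - 3))² = (26 - 4*(4 - 3))² = (26 - 4*1)² = (26 - 4)² = 22² = 484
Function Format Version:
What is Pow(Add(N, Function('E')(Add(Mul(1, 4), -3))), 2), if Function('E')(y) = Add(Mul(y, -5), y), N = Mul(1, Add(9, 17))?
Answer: 484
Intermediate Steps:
N = 26 (N = Mul(1, 26) = 26)
Function('E')(y) = Mul(-4, y) (Function('E')(y) = Add(Mul(-5, y), y) = Mul(-4, y))
Pow(Add(N, Function('E')(Add(Mul(1, 4), -3))), 2) = Pow(Add(26, Mul(-4, Add(Mul(1, 4), -3))), 2) = Pow(Add(26, Mul(-4, Add(4, -3))), 2) = Pow(Add(26, Mul(-4, 1)), 2) = Pow(Add(26, -4), 2) = Pow(22, 2) = 484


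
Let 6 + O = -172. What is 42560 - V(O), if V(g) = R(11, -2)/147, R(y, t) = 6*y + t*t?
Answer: 893750/21 ≈ 42560.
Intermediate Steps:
O = -178 (O = -6 - 172 = -178)
R(y, t) = t² + 6*y (R(y, t) = 6*y + t² = t² + 6*y)
V(g) = 10/21 (V(g) = ((-2)² + 6*11)/147 = (4 + 66)*(1/147) = 70*(1/147) = 10/21)
42560 - V(O) = 42560 - 1*10/21 = 42560 - 10/21 = 893750/21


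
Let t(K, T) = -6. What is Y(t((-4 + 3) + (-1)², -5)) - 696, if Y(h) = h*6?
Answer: -732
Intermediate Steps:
Y(h) = 6*h
Y(t((-4 + 3) + (-1)², -5)) - 696 = 6*(-6) - 696 = -36 - 696 = -732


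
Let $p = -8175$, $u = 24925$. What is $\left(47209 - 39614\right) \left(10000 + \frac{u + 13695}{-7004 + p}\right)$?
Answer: $\frac{1152551731100}{15179} \approx 7.5931 \cdot 10^{7}$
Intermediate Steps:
$\left(47209 - 39614\right) \left(10000 + \frac{u + 13695}{-7004 + p}\right) = \left(47209 - 39614\right) \left(10000 + \frac{24925 + 13695}{-7004 - 8175}\right) = 7595 \left(10000 + \frac{38620}{-15179}\right) = 7595 \left(10000 + 38620 \left(- \frac{1}{15179}\right)\right) = 7595 \left(10000 - \frac{38620}{15179}\right) = 7595 \cdot \frac{151751380}{15179} = \frac{1152551731100}{15179}$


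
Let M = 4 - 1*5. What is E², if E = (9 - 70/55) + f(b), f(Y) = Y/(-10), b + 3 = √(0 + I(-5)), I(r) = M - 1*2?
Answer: 389663/6050 - 883*I*√3/550 ≈ 64.407 - 2.7807*I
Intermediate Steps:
M = -1 (M = 4 - 5 = -1)
I(r) = -3 (I(r) = -1 - 1*2 = -1 - 2 = -3)
b = -3 + I*√3 (b = -3 + √(0 - 3) = -3 + √(-3) = -3 + I*√3 ≈ -3.0 + 1.732*I)
f(Y) = -Y/10 (f(Y) = Y*(-⅒) = -Y/10)
E = 883/110 - I*√3/10 (E = (9 - 70/55) - (-3 + I*√3)/10 = (9 - 70*1/55) + (3/10 - I*√3/10) = (9 - 14/11) + (3/10 - I*√3/10) = 85/11 + (3/10 - I*√3/10) = 883/110 - I*√3/10 ≈ 8.0273 - 0.17321*I)
E² = (883/110 - I*√3/10)²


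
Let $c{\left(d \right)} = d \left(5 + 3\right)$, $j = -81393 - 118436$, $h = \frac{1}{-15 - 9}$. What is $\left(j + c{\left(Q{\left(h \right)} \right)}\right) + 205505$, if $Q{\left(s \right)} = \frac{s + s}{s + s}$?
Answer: $5684$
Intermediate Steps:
$h = - \frac{1}{24}$ ($h = \frac{1}{-24} = - \frac{1}{24} \approx -0.041667$)
$j = -199829$ ($j = -81393 - 118436 = -199829$)
$Q{\left(s \right)} = 1$ ($Q{\left(s \right)} = \frac{2 s}{2 s} = 2 s \frac{1}{2 s} = 1$)
$c{\left(d \right)} = 8 d$ ($c{\left(d \right)} = d 8 = 8 d$)
$\left(j + c{\left(Q{\left(h \right)} \right)}\right) + 205505 = \left(-199829 + 8 \cdot 1\right) + 205505 = \left(-199829 + 8\right) + 205505 = -199821 + 205505 = 5684$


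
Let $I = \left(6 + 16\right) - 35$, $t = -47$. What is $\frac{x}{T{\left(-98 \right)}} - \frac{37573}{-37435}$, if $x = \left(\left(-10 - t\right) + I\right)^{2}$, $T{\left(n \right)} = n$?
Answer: $- \frac{8940203}{1834315} \approx -4.8739$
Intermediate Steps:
$I = -13$ ($I = 22 - 35 = -13$)
$x = 576$ ($x = \left(\left(-10 - -47\right) - 13\right)^{2} = \left(\left(-10 + 47\right) - 13\right)^{2} = \left(37 - 13\right)^{2} = 24^{2} = 576$)
$\frac{x}{T{\left(-98 \right)}} - \frac{37573}{-37435} = \frac{576}{-98} - \frac{37573}{-37435} = 576 \left(- \frac{1}{98}\right) - - \frac{37573}{37435} = - \frac{288}{49} + \frac{37573}{37435} = - \frac{8940203}{1834315}$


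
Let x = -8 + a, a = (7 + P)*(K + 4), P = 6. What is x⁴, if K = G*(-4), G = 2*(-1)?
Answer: 479785216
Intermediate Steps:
G = -2
K = 8 (K = -2*(-4) = 8)
a = 156 (a = (7 + 6)*(8 + 4) = 13*12 = 156)
x = 148 (x = -8 + 156 = 148)
x⁴ = 148⁴ = 479785216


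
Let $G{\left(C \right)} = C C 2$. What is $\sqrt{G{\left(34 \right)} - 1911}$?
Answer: $\sqrt{401} \approx 20.025$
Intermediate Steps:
$G{\left(C \right)} = 2 C^{2}$ ($G{\left(C \right)} = C^{2} \cdot 2 = 2 C^{2}$)
$\sqrt{G{\left(34 \right)} - 1911} = \sqrt{2 \cdot 34^{2} - 1911} = \sqrt{2 \cdot 1156 - 1911} = \sqrt{2312 - 1911} = \sqrt{401}$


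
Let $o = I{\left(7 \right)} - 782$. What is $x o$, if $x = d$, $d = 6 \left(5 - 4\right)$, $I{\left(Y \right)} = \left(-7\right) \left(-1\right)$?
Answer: $-4650$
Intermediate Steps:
$I{\left(Y \right)} = 7$
$o = -775$ ($o = 7 - 782 = -775$)
$d = 6$ ($d = 6 \cdot 1 = 6$)
$x = 6$
$x o = 6 \left(-775\right) = -4650$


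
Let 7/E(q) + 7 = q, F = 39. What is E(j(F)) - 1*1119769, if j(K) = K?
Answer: -35832601/32 ≈ -1.1198e+6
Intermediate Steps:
E(q) = 7/(-7 + q)
E(j(F)) - 1*1119769 = 7/(-7 + 39) - 1*1119769 = 7/32 - 1119769 = -35832601/32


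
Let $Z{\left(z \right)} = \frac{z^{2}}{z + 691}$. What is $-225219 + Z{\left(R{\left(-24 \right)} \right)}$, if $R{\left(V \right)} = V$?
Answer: $- \frac{150220497}{667} \approx -2.2522 \cdot 10^{5}$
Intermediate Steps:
$Z{\left(z \right)} = \frac{z^{2}}{691 + z}$
$-225219 + Z{\left(R{\left(-24 \right)} \right)} = -225219 + \frac{\left(-24\right)^{2}}{691 - 24} = -225219 + \frac{576}{667} = - \frac{150220497}{667}$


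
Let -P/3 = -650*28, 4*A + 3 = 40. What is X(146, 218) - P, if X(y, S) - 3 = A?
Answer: -218351/4 ≈ -54588.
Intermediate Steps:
A = 37/4 (A = -3/4 + (1/4)*40 = -3/4 + 10 = 37/4 ≈ 9.2500)
X(y, S) = 49/4 (X(y, S) = 3 + 37/4 = 49/4)
P = 54600 (P = -(-1950)*28 = -3*(-18200) = 54600)
X(146, 218) - P = 49/4 - 1*54600 = 49/4 - 54600 = -218351/4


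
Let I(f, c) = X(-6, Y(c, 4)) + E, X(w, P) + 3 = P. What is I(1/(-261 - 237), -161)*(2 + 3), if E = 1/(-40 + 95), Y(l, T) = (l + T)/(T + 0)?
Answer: -9291/44 ≈ -211.16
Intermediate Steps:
Y(l, T) = (T + l)/T
X(w, P) = -3 + P
E = 1/55 ≈ 0.018182
I(f, c) = -109/55 + c/4 (I(f, c) = (-3 + (4 + c)/4) + 1/55 = (-3 + (1 + c/4)) + 1/55 = (-2 + c/4) + 1/55 = -109/55 + c/4)
I(1/(-261 - 237), -161)*(2 + 3) = (-109/55 + (1/4)*(-161))*(2 + 3) = (-109/55 - 161/4)*5 = -9291/220*5 = -9291/44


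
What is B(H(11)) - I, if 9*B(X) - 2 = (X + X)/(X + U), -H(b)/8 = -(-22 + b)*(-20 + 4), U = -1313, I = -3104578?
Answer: 294935244/95 ≈ 3.1046e+6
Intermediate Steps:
H(b) = 2816 - 128*b (H(b) = -(-8)*(-22 + b)*(-20 + 4) = -(-8)*(-22 + b)*(-16) = -(-8)*(352 - 16*b) = -8*(-352 + 16*b) = 2816 - 128*b)
B(X) = 2/9 + 2*X/(9*(-1313 + X)) (B(X) = 2/9 + ((X + X)/(X - 1313))/9 = 2/9 + ((2*X)/(-1313 + X))/9 = 2/9 + (2*X/(-1313 + X))/9 = 2/9 + 2*X/(9*(-1313 + X)))
B(H(11)) - I = 2*(-1313 + 2*(2816 - 128*11))/(9*(-1313 + (2816 - 128*11))) - 1*(-3104578) = 2*(-1313 + 2*(2816 - 1408))/(9*(-1313 + (2816 - 1408))) + 3104578 = 2*(-1313 + 2*1408)/(9*(-1313 + 1408)) + 3104578 = (2/9)*(-1313 + 2816)/95 + 3104578 = (2/9)*(1/95)*1503 + 3104578 = 334/95 + 3104578 = 294935244/95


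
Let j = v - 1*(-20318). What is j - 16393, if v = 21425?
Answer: 25350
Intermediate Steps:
j = 41743 (j = 21425 - 1*(-20318) = 21425 + 20318 = 41743)
j - 16393 = 41743 - 16393 = 25350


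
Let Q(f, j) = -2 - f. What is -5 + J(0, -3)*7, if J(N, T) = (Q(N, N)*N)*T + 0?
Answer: -5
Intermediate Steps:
J(N, T) = N*T*(-2 - N) (J(N, T) = ((-2 - N)*N)*T + 0 = (N*(-2 - N))*T + 0 = N*T*(-2 - N) + 0 = N*T*(-2 - N))
-5 + J(0, -3)*7 = -5 - 1*0*(-3)*(2 + 0)*7 = -5 - 1*0*(-3)*2*7 = -5 + 0*7 = -5 + 0 = -5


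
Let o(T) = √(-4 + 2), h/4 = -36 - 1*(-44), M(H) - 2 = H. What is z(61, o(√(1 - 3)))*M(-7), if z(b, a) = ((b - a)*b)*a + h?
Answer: -770 - 18605*I*√2 ≈ -770.0 - 26311.0*I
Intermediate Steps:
M(H) = 2 + H
h = 32 (h = 4*(-36 - 1*(-44)) = 4*(-36 + 44) = 4*8 = 32)
o(T) = I*√2 (o(T) = √(-2) = I*√2)
z(b, a) = 32 + a*b*(b - a) (z(b, a) = ((b - a)*b)*a + 32 = (b*(b - a))*a + 32 = a*b*(b - a) + 32 = 32 + a*b*(b - a))
z(61, o(√(1 - 3)))*M(-7) = (32 + (I*√2)*61² - 1*61*(I*√2)²)*(2 - 7) = (32 + (I*√2)*3721 - 1*61*(-2))*(-5) = (32 + 3721*I*√2 + 122)*(-5) = (154 + 3721*I*√2)*(-5) = -770 - 18605*I*√2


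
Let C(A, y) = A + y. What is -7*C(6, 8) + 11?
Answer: -87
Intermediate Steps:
-7*C(6, 8) + 11 = -7*(6 + 8) + 11 = -7*14 + 11 = -98 + 11 = -87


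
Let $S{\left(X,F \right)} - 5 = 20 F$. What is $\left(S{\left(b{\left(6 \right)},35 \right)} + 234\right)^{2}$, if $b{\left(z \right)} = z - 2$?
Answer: $881721$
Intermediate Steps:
$b{\left(z \right)} = -2 + z$
$S{\left(X,F \right)} = 5 + 20 F$
$\left(S{\left(b{\left(6 \right)},35 \right)} + 234\right)^{2} = \left(\left(5 + 20 \cdot 35\right) + 234\right)^{2} = \left(\left(5 + 700\right) + 234\right)^{2} = \left(705 + 234\right)^{2} = 939^{2} = 881721$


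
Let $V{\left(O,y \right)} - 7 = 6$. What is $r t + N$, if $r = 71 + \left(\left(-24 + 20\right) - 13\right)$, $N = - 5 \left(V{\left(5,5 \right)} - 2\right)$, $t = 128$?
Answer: $6857$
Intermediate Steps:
$V{\left(O,y \right)} = 13$ ($V{\left(O,y \right)} = 7 + 6 = 13$)
$N = -55$ ($N = - 5 \left(13 - 2\right) = \left(-5\right) 11 = -55$)
$r = 54$ ($r = 71 - 17 = 54$)
$r t + N = 54 \cdot 128 - 55 = 6912 - 55 = 6857$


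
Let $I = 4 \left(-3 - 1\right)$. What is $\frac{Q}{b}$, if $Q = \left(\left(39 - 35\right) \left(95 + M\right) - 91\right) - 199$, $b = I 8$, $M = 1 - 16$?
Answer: $- \frac{15}{64} \approx -0.23438$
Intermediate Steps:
$M = -15$
$I = -16$ ($I = 4 \left(-4\right) = -16$)
$b = -128$ ($b = \left(-16\right) 8 = -128$)
$Q = 30$ ($Q = \left(\left(39 - 35\right) \left(95 - 15\right) - 91\right) - 199 = \left(4 \cdot 80 - 91\right) - 199 = \left(320 - 91\right) - 199 = 229 - 199 = 30$)
$\frac{Q}{b} = \frac{30}{-128} = 30 \left(- \frac{1}{128}\right) = - \frac{15}{64}$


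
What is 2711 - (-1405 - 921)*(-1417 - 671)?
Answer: -4853977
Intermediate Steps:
2711 - (-1405 - 921)*(-1417 - 671) = 2711 - (-2326)*(-2088) = 2711 - 1*4856688 = 2711 - 4856688 = -4853977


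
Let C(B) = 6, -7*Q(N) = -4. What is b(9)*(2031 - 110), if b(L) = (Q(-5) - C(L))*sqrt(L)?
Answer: -218994/7 ≈ -31285.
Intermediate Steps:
Q(N) = 4/7 (Q(N) = -1/7*(-4) = 4/7)
b(L) = -38*sqrt(L)/7 (b(L) = (4/7 - 1*6)*sqrt(L) = (4/7 - 6)*sqrt(L) = -38*sqrt(L)/7)
b(9)*(2031 - 110) = (-38*sqrt(9)/7)*(2031 - 110) = -38/7*3*1921 = -114/7*1921 = -218994/7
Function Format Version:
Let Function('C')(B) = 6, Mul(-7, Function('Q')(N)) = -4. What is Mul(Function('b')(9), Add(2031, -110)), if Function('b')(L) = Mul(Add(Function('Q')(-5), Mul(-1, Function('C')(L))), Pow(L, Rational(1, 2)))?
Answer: Rational(-218994, 7) ≈ -31285.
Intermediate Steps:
Function('Q')(N) = Rational(4, 7) (Function('Q')(N) = Mul(Rational(-1, 7), -4) = Rational(4, 7))
Function('b')(L) = Mul(Rational(-38, 7), Pow(L, Rational(1, 2))) (Function('b')(L) = Mul(Add(Rational(4, 7), Mul(-1, 6)), Pow(L, Rational(1, 2))) = Mul(Add(Rational(4, 7), -6), Pow(L, Rational(1, 2))) = Mul(Rational(-38, 7), Pow(L, Rational(1, 2))))
Mul(Function('b')(9), Add(2031, -110)) = Mul(Mul(Rational(-38, 7), Pow(9, Rational(1, 2))), Add(2031, -110)) = Mul(Mul(Rational(-38, 7), 3), 1921) = Mul(Rational(-114, 7), 1921) = Rational(-218994, 7)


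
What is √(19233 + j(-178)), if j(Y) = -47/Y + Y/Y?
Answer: 3*√67713158/178 ≈ 138.69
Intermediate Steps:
j(Y) = 1 - 47/Y (j(Y) = -47/Y + 1 = 1 - 47/Y)
√(19233 + j(-178)) = √(19233 + (-47 - 178)/(-178)) = √(19233 - 1/178*(-225)) = √(19233 + 225/178) = √(3423699/178) = 3*√67713158/178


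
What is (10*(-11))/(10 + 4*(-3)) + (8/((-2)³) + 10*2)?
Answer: 74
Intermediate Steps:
(10*(-11))/(10 + 4*(-3)) + (8/((-2)³) + 10*2) = -110/(10 - 12) + (8/(-8) + 20) = -110/(-2) + (8*(-⅛) + 20) = -110*(-½) + (-1 + 20) = 55 + 19 = 74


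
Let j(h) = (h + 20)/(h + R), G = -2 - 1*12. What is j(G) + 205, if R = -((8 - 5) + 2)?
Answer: 3889/19 ≈ 204.68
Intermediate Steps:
R = -5 (R = -(3 + 2) = -1*5 = -5)
G = -14 (G = -2 - 12 = -14)
j(h) = (20 + h)/(-5 + h) (j(h) = (h + 20)/(h - 5) = (20 + h)/(-5 + h))
j(G) + 205 = (20 - 14)/(-5 - 14) + 205 = 6/(-19) + 205 = -1/19*6 + 205 = -6/19 + 205 = 3889/19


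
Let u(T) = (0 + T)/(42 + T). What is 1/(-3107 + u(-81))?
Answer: -13/40364 ≈ -0.00032207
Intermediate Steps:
u(T) = T/(42 + T)
1/(-3107 + u(-81)) = 1/(-3107 - 81/(42 - 81)) = 1/(-3107 - 81/(-39)) = 1/(-3107 - 81*(-1/39)) = 1/(-3107 + 27/13) = 1/(-40364/13) = -13/40364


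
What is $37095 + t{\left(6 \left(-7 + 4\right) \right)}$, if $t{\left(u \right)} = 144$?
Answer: $37239$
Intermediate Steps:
$37095 + t{\left(6 \left(-7 + 4\right) \right)} = 37095 + 144 = 37239$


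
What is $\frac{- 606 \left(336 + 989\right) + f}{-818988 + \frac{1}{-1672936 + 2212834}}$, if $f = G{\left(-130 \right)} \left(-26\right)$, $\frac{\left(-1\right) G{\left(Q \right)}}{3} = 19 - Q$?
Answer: $\frac{427236404544}{442169983223} \approx 0.96623$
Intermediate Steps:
$G{\left(Q \right)} = -57 + 3 Q$ ($G{\left(Q \right)} = - 3 \left(19 - Q\right) = -57 + 3 Q$)
$f = 11622$ ($f = \left(-57 + 3 \left(-130\right)\right) \left(-26\right) = \left(-57 - 390\right) \left(-26\right) = \left(-447\right) \left(-26\right) = 11622$)
$\frac{- 606 \left(336 + 989\right) + f}{-818988 + \frac{1}{-1672936 + 2212834}} = \frac{- 606 \left(336 + 989\right) + 11622}{-818988 + \frac{1}{-1672936 + 2212834}} = \frac{\left(-606\right) 1325 + 11622}{-818988 + \frac{1}{539898}} = \frac{-802950 + 11622}{-818988 + \frac{1}{539898}} = - \frac{791328}{- \frac{442169983223}{539898}} = \left(-791328\right) \left(- \frac{539898}{442169983223}\right) = \frac{427236404544}{442169983223}$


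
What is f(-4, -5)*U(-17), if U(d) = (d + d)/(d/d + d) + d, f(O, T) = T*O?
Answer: -595/2 ≈ -297.50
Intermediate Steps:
f(O, T) = O*T
U(d) = d + 2*d/(1 + d) (U(d) = (2*d)/(1 + d) + d = 2*d/(1 + d) + d = d + 2*d/(1 + d))
f(-4, -5)*U(-17) = (-4*(-5))*(-17*(3 - 17)/(1 - 17)) = 20*(-17*(-14)/(-16)) = 20*(-17*(-1/16)*(-14)) = 20*(-119/8) = -595/2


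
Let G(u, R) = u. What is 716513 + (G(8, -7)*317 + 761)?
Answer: 719810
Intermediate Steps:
716513 + (G(8, -7)*317 + 761) = 716513 + (8*317 + 761) = 716513 + (2536 + 761) = 716513 + 3297 = 719810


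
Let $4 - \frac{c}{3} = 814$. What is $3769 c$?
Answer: $-9158670$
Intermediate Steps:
$c = -2430$ ($c = 12 - 2442 = -2430$)
$3769 c = 3769 \left(-2430\right) = -9158670$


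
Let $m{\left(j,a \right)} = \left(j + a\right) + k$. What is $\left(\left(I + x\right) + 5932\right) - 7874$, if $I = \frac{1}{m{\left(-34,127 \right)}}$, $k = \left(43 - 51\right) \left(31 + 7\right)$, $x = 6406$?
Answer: $\frac{941903}{211} \approx 4464.0$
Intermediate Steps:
$k = -304$ ($k = \left(-8\right) 38 = -304$)
$m{\left(j,a \right)} = -304 + a + j$ ($m{\left(j,a \right)} = \left(j + a\right) - 304 = \left(a + j\right) - 304 = -304 + a + j$)
$I = - \frac{1}{211}$ ($I = \frac{1}{-304 + 127 - 34} = \frac{1}{-211} = - \frac{1}{211} \approx -0.0047393$)
$\left(\left(I + x\right) + 5932\right) - 7874 = \left(\left(- \frac{1}{211} + 6406\right) + 5932\right) - 7874 = \left(\frac{1351665}{211} + 5932\right) - 7874 = \frac{2603317}{211} - 7874 = \frac{941903}{211}$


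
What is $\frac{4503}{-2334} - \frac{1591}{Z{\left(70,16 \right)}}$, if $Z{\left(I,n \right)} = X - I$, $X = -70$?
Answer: $\frac{513829}{54460} \approx 9.435$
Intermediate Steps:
$Z{\left(I,n \right)} = -70 - I$
$\frac{4503}{-2334} - \frac{1591}{Z{\left(70,16 \right)}} = \frac{4503}{-2334} - \frac{1591}{-70 - 70} = 4503 \left(- \frac{1}{2334}\right) - \frac{1591}{-70 - 70} = - \frac{1501}{778} - \frac{1591}{-140} = - \frac{1501}{778} - - \frac{1591}{140} = - \frac{1501}{778} + \frac{1591}{140} = \frac{513829}{54460}$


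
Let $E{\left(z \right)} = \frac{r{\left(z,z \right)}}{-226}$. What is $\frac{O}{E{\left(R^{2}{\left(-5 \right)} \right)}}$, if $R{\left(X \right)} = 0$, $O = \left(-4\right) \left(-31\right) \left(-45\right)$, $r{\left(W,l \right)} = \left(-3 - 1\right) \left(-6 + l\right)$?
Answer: $52545$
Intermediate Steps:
$r{\left(W,l \right)} = 24 - 4 l$ ($r{\left(W,l \right)} = - 4 \left(-6 + l\right) = 24 - 4 l$)
$O = -5580$ ($O = 124 \left(-45\right) = -5580$)
$E{\left(z \right)} = - \frac{12}{113} + \frac{2 z}{113}$ ($E{\left(z \right)} = \frac{24 - 4 z}{-226} = \left(24 - 4 z\right) \left(- \frac{1}{226}\right) = - \frac{12}{113} + \frac{2 z}{113}$)
$\frac{O}{E{\left(R^{2}{\left(-5 \right)} \right)}} = - \frac{5580}{- \frac{12}{113} + \frac{2 \cdot 0^{2}}{113}} = - \frac{5580}{- \frac{12}{113} + \frac{2}{113} \cdot 0} = - \frac{5580}{- \frac{12}{113} + 0} = - \frac{5580}{- \frac{12}{113}} = \left(-5580\right) \left(- \frac{113}{12}\right) = 52545$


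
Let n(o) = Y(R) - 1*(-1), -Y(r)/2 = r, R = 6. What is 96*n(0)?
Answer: -1056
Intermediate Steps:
Y(r) = -2*r
n(o) = -11 (n(o) = -2*6 - 1*(-1) = -12 + 1 = -11)
96*n(0) = 96*(-11) = -1056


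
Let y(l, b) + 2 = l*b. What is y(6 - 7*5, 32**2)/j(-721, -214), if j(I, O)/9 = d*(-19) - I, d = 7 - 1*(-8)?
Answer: -14849/1962 ≈ -7.5683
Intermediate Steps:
d = 15 (d = 7 + 8 = 15)
y(l, b) = -2 + b*l (y(l, b) = -2 + l*b = -2 + b*l)
j(I, O) = -2565 - 9*I (j(I, O) = 9*(15*(-19) - I) = 9*(-285 - I) = -2565 - 9*I)
y(6 - 7*5, 32**2)/j(-721, -214) = (-2 + 32**2*(6 - 7*5))/(-2565 - 9*(-721)) = (-2 + 1024*(6 - 35))/(-2565 + 6489) = (-2 + 1024*(-29))/3924 = (-2 - 29696)*(1/3924) = -29698*1/3924 = -14849/1962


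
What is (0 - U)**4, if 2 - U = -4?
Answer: 1296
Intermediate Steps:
U = 6 (U = 2 - 1*(-4) = 2 + 4 = 6)
(0 - U)**4 = (0 - 1*6)**4 = (0 - 6)**4 = (-6)**4 = 1296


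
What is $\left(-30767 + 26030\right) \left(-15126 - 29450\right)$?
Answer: $211156512$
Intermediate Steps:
$\left(-30767 + 26030\right) \left(-15126 - 29450\right) = \left(-4737\right) \left(-44576\right) = 211156512$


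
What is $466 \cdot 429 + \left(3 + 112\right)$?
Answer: $200029$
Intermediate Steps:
$466 \cdot 429 + \left(3 + 112\right) = 199914 + 115 = 200029$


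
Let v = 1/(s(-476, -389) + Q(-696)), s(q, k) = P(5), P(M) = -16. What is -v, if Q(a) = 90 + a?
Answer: 1/622 ≈ 0.0016077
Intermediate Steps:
s(q, k) = -16
v = -1/622 (v = 1/(-16 + (90 - 696)) = 1/(-16 - 606) = 1/(-622) = -1/622 ≈ -0.0016077)
-v = -1*(-1/622) = 1/622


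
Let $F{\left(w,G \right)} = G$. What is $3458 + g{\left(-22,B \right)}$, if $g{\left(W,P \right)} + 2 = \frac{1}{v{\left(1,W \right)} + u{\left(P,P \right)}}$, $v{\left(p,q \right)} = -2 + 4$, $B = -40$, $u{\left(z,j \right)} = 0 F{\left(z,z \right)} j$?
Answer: $\frac{6913}{2} \approx 3456.5$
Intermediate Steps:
$u{\left(z,j \right)} = 0$ ($u{\left(z,j \right)} = 0 z j = 0 j = 0$)
$v{\left(p,q \right)} = 2$
$g{\left(W,P \right)} = - \frac{3}{2}$ ($g{\left(W,P \right)} = -2 + \frac{1}{2 + 0} = -2 + \frac{1}{2} = - \frac{3}{2}$)
$3458 + g{\left(-22,B \right)} = 3458 - \frac{3}{2} = \frac{6913}{2}$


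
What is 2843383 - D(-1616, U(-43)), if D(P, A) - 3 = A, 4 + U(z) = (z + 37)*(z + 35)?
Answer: 2843336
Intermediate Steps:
U(z) = -4 + (35 + z)*(37 + z) (U(z) = -4 + (z + 37)*(z + 35) = -4 + (37 + z)*(35 + z) = -4 + (35 + z)*(37 + z))
D(P, A) = 3 + A
2843383 - D(-1616, U(-43)) = 2843383 - (3 + (1291 + (-43)**2 + 72*(-43))) = 2843383 - (3 + (1291 + 1849 - 3096)) = 2843383 - (3 + 44) = 2843383 - 1*47 = 2843383 - 47 = 2843336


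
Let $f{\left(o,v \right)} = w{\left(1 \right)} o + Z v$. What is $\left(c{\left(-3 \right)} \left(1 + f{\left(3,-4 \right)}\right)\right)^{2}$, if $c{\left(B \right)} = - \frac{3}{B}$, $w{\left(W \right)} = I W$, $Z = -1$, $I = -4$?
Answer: $49$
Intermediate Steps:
$w{\left(W \right)} = - 4 W$
$f{\left(o,v \right)} = - v - 4 o$ ($f{\left(o,v \right)} = \left(-4\right) 1 o - v = - 4 o - v = - v - 4 o$)
$\left(c{\left(-3 \right)} \left(1 + f{\left(3,-4 \right)}\right)\right)^{2} = \left(- \frac{3}{-3} \left(1 - 8\right)\right)^{2} = \left(\left(-3\right) \left(- \frac{1}{3}\right) \left(1 + \left(4 - 12\right)\right)\right)^{2} = \left(1 \left(1 - 8\right)\right)^{2} = \left(1 \left(-7\right)\right)^{2} = \left(-7\right)^{2} = 49$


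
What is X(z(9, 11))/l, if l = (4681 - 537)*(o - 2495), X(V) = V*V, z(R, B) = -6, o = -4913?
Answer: -9/7674688 ≈ -1.1727e-6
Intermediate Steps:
X(V) = V²
l = -30698752 (l = (4681 - 537)*(-4913 - 2495) = 4144*(-7408) = -30698752)
X(z(9, 11))/l = (-6)²/(-30698752) = 36*(-1/30698752) = -9/7674688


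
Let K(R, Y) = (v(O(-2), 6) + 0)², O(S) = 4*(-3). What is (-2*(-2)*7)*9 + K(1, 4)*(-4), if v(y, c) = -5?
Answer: 152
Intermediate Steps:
O(S) = -12
K(R, Y) = 25 (K(R, Y) = (-5 + 0)² = (-5)² = 25)
(-2*(-2)*7)*9 + K(1, 4)*(-4) = (-2*(-2)*7)*9 + 25*(-4) = (4*7)*9 - 100 = 28*9 - 100 = 252 - 100 = 152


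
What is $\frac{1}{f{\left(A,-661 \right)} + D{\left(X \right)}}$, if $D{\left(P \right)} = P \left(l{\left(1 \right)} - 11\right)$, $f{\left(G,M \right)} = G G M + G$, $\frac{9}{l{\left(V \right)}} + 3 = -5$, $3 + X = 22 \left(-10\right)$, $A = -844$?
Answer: $- \frac{8}{3766817889} \approx -2.1238 \cdot 10^{-9}$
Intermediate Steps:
$X = -223$ ($X = -3 + 22 \left(-10\right) = -3 - 220 = -223$)
$l{\left(V \right)} = - \frac{9}{8}$ ($l{\left(V \right)} = \frac{9}{-3 - 5} = \frac{9}{-8} = 9 \left(- \frac{1}{8}\right) = - \frac{9}{8}$)
$f{\left(G,M \right)} = G + M G^{2}$ ($f{\left(G,M \right)} = G^{2} M + G = M G^{2} + G = G + M G^{2}$)
$D{\left(P \right)} = - \frac{97 P}{8}$ ($D{\left(P \right)} = P \left(- \frac{9}{8} - 11\right) = P \left(- \frac{97}{8}\right) = - \frac{97 P}{8}$)
$\frac{1}{f{\left(A,-661 \right)} + D{\left(X \right)}} = \frac{1}{- 844 \left(1 - -557884\right) - - \frac{21631}{8}} = \frac{1}{- 844 \left(1 + 557884\right) + \frac{21631}{8}} = \frac{1}{\left(-844\right) 557885 + \frac{21631}{8}} = \frac{1}{-470854940 + \frac{21631}{8}} = \frac{1}{- \frac{3766817889}{8}} = - \frac{8}{3766817889}$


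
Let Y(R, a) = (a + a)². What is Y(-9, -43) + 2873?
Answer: 10269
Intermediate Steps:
Y(R, a) = 4*a² (Y(R, a) = (2*a)² = 4*a²)
Y(-9, -43) + 2873 = 4*(-43)² + 2873 = 4*1849 + 2873 = 7396 + 2873 = 10269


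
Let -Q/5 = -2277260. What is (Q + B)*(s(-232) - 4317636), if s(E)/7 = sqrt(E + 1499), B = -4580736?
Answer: -29383948126704 + 47638948*sqrt(1267) ≈ -2.9382e+13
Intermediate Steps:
Q = 11386300 (Q = -5*(-2277260) = 11386300)
s(E) = 7*sqrt(1499 + E) (s(E) = 7*sqrt(E + 1499) = 7*sqrt(1499 + E))
(Q + B)*(s(-232) - 4317636) = (11386300 - 4580736)*(7*sqrt(1499 - 232) - 4317636) = 6805564*(7*sqrt(1267) - 4317636) = 6805564*(-4317636 + 7*sqrt(1267)) = -29383948126704 + 47638948*sqrt(1267)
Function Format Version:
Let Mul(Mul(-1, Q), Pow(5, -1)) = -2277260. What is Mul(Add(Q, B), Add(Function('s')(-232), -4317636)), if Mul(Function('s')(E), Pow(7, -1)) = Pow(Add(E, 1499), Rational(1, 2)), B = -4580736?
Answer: Add(-29383948126704, Mul(47638948, Pow(1267, Rational(1, 2)))) ≈ -2.9382e+13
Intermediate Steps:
Q = 11386300 (Q = Mul(-5, -2277260) = 11386300)
Function('s')(E) = Mul(7, Pow(Add(1499, E), Rational(1, 2))) (Function('s')(E) = Mul(7, Pow(Add(E, 1499), Rational(1, 2))) = Mul(7, Pow(Add(1499, E), Rational(1, 2))))
Mul(Add(Q, B), Add(Function('s')(-232), -4317636)) = Mul(Add(11386300, -4580736), Add(Mul(7, Pow(Add(1499, -232), Rational(1, 2))), -4317636)) = Mul(6805564, Add(Mul(7, Pow(1267, Rational(1, 2))), -4317636)) = Mul(6805564, Add(-4317636, Mul(7, Pow(1267, Rational(1, 2))))) = Add(-29383948126704, Mul(47638948, Pow(1267, Rational(1, 2))))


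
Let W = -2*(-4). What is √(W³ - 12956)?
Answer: 2*I*√3111 ≈ 111.55*I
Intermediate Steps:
W = 8
√(W³ - 12956) = √(8³ - 12956) = √(512 - 12956) = √(-12444) = 2*I*√3111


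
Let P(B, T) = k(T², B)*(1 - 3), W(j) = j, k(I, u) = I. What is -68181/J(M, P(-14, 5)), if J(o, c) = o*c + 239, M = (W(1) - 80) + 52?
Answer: -68181/1589 ≈ -42.908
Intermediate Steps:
P(B, T) = -2*T² (P(B, T) = T²*(1 - 3) = T²*(-2) = -2*T²)
M = -27 (M = (1 - 80) + 52 = -79 + 52 = -27)
J(o, c) = 239 + c*o (J(o, c) = c*o + 239 = 239 + c*o)
-68181/J(M, P(-14, 5)) = -68181/(239 - 2*5²*(-27)) = -68181/(239 - 2*25*(-27)) = -68181/(239 - 50*(-27)) = -68181/(239 + 1350) = -68181/1589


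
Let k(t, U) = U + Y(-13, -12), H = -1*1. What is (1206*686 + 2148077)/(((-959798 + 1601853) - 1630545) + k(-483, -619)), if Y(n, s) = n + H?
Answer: -2975393/989123 ≈ -3.0081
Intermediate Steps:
H = -1
Y(n, s) = -1 + n (Y(n, s) = n - 1 = -1 + n)
k(t, U) = -14 + U (k(t, U) = U + (-1 - 13) = U - 14 = -14 + U)
(1206*686 + 2148077)/(((-959798 + 1601853) - 1630545) + k(-483, -619)) = (1206*686 + 2148077)/(((-959798 + 1601853) - 1630545) + (-14 - 619)) = (827316 + 2148077)/((642055 - 1630545) - 633) = 2975393/(-988490 - 633) = 2975393/(-989123) = 2975393*(-1/989123) = -2975393/989123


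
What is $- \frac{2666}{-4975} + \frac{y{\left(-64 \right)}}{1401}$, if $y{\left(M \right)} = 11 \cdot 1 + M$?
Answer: $\frac{3471391}{6969975} \approx 0.49805$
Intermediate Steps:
$y{\left(M \right)} = 11 + M$
$- \frac{2666}{-4975} + \frac{y{\left(-64 \right)}}{1401} = - \frac{2666}{-4975} + \frac{11 - 64}{1401} = \left(-2666\right) \left(- \frac{1}{4975}\right) - \frac{53}{1401} = \frac{2666}{4975} - \frac{53}{1401} = \frac{3471391}{6969975}$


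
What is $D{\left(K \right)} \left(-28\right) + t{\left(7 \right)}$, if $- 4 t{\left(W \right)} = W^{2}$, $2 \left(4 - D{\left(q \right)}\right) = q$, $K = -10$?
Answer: $- \frac{1057}{4} \approx -264.25$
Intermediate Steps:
$D{\left(q \right)} = 4 - \frac{q}{2}$
$t{\left(W \right)} = - \frac{W^{2}}{4}$
$D{\left(K \right)} \left(-28\right) + t{\left(7 \right)} = \left(4 - -5\right) \left(-28\right) - \frac{7^{2}}{4} = \left(4 + 5\right) \left(-28\right) - \frac{49}{4} = 9 \left(-28\right) - \frac{49}{4} = -252 - \frac{49}{4} = - \frac{1057}{4}$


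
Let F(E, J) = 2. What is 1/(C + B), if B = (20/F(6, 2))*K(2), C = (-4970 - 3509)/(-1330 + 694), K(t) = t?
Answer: 636/21199 ≈ 0.030001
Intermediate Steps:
C = 8479/636 (C = -8479/(-636) = -8479*(-1/636) = 8479/636 ≈ 13.332)
B = 20 (B = (20/2)*2 = ((½)*20)*2 = 10*2 = 20)
1/(C + B) = 1/(8479/636 + 20) = 1/(21199/636) = 636/21199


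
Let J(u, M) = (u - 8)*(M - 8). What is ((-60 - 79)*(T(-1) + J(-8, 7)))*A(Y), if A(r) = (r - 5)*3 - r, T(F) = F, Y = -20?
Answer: 114675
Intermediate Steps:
J(u, M) = (-8 + M)*(-8 + u) (J(u, M) = (-8 + u)*(-8 + M) = (-8 + M)*(-8 + u))
A(r) = -15 + 2*r (A(r) = (-5 + r)*3 - r = (-15 + 3*r) - r = -15 + 2*r)
((-60 - 79)*(T(-1) + J(-8, 7)))*A(Y) = ((-60 - 79)*(-1 + (64 - 8*7 - 8*(-8) + 7*(-8))))*(-15 + 2*(-20)) = (-139*(-1 + (64 - 56 + 64 - 56)))*(-15 - 40) = -139*(-1 + 16)*(-55) = -139*15*(-55) = -2085*(-55) = 114675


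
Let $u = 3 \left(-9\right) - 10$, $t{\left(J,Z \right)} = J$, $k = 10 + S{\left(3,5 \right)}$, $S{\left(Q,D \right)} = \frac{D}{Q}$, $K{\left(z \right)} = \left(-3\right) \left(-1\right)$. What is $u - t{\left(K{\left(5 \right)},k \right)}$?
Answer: $-40$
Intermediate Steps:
$K{\left(z \right)} = 3$
$k = \frac{35}{3}$ ($k = 10 + \frac{5}{3} = \frac{35}{3} \approx 11.667$)
$u = -37$ ($u = -27 - 10 = -37$)
$u - t{\left(K{\left(5 \right)},k \right)} = -37 - 3 = -40$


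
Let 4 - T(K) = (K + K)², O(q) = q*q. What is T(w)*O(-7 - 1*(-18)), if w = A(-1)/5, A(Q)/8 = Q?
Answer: -18876/25 ≈ -755.04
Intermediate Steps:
A(Q) = 8*Q
O(q) = q²
w = -8/5 (w = (8*(-1))/5 = (⅕)*(-8) = -8/5 ≈ -1.6000)
T(K) = 4 - 4*K² (T(K) = 4 - (K + K)² = 4 - (2*K)² = 4 - 4*K²)
T(w)*O(-7 - 1*(-18)) = (4 - 4*(-8/5)²)*(-7 - 1*(-18))² = (4 - 4*64/25)*(-7 + 18)² = (4 - 256/25)*11² = -156/25*121 = -18876/25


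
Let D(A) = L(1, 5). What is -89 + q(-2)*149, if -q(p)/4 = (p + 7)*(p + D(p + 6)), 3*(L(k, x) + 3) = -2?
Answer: 50393/3 ≈ 16798.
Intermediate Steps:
L(k, x) = -11/3 (L(k, x) = -3 + (⅓)*(-2) = -3 - ⅔ = -11/3)
D(A) = -11/3
q(p) = -4*(7 + p)*(-11/3 + p) (q(p) = -4*(p + 7)*(p - 11/3) = -4*(7 + p)*(-11/3 + p))
-89 + q(-2)*149 = -89 + (308/3 - 4*(-2)² - 40/3*(-2))*149 = -89 + (308/3 - 4*4 + 80/3)*149 = -89 + (308/3 - 16 + 80/3)*149 = -89 + (340/3)*149 = -89 + 50660/3 = 50393/3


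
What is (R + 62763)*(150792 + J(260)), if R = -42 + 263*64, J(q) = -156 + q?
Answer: 12004229488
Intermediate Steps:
R = 16790 (R = -42 + 16832 = 16790)
(R + 62763)*(150792 + J(260)) = (16790 + 62763)*(150792 + (-156 + 260)) = 79553*(150792 + 104) = 79553*150896 = 12004229488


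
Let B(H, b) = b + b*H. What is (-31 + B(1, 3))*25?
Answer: -625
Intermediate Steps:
B(H, b) = b + H*b
(-31 + B(1, 3))*25 = (-31 + 3*(1 + 1))*25 = (-31 + 3*2)*25 = (-31 + 6)*25 = -25*25 = -625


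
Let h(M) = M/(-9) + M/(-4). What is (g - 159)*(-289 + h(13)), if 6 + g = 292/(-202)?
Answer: 177742703/3636 ≈ 48884.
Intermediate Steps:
h(M) = -13*M/36 (h(M) = M*(-⅑) + M*(-¼) = -M/9 - M/4 = -13*M/36)
g = -752/101 (g = -6 + 292/(-202) = -6 + 292*(-1/202) = -6 - 146/101 = -752/101 ≈ -7.4455)
(g - 159)*(-289 + h(13)) = (-752/101 - 159)*(-289 - 13/36*13) = -16811*(-289 - 169/36)/101 = -16811/101*(-10573/36) = 177742703/3636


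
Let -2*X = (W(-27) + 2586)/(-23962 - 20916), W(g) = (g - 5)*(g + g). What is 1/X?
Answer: 44878/2157 ≈ 20.806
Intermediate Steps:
W(g) = 2*g*(-5 + g) (W(g) = (-5 + g)*(2*g) = 2*g*(-5 + g))
X = 2157/44878 (X = -(2*(-27)*(-5 - 27) + 2586)/(2*(-23962 - 20916)) = -(2*(-27)*(-32) + 2586)/(2*(-44878)) = -(1728 + 2586)*(-1)/(2*44878) = -2157*(-1)/44878 = -½*(-2157/22439) = 2157/44878 ≈ 0.048064)
1/X = 1/(2157/44878) = 44878/2157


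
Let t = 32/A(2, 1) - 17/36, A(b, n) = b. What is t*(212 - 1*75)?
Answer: 76583/36 ≈ 2127.3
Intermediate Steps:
t = 559/36 (t = 32/2 - 17/36 = 32*(½) - 17*1/36 = 16 - 17/36 = 559/36 ≈ 15.528)
t*(212 - 1*75) = 559*(212 - 1*75)/36 = 559*(212 - 75)/36 = (559/36)*137 = 76583/36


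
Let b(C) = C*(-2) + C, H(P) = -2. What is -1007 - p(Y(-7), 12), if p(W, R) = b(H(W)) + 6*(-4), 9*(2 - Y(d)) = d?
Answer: -985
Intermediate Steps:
Y(d) = 2 - d/9
b(C) = -C (b(C) = -2*C + C = -C)
p(W, R) = -22 (p(W, R) = -1*(-2) + 6*(-4) = 2 - 24 = -22)
-1007 - p(Y(-7), 12) = -1007 - 1*(-22) = -1007 + 22 = -985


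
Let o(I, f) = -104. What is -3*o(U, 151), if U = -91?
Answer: 312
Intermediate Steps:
-3*o(U, 151) = -3*(-104) = 312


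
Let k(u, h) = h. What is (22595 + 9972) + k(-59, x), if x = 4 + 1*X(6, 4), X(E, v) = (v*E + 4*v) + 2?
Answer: 32613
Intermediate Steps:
X(E, v) = 2 + 4*v + E*v (X(E, v) = (E*v + 4*v) + 2 = (4*v + E*v) + 2 = 2 + 4*v + E*v)
x = 46 (x = 4 + 1*(2 + 4*4 + 6*4) = 4 + 1*(2 + 16 + 24) = 4 + 1*42 = 4 + 42 = 46)
(22595 + 9972) + k(-59, x) = (22595 + 9972) + 46 = 32567 + 46 = 32613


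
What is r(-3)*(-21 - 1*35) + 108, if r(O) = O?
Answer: 276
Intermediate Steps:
r(-3)*(-21 - 1*35) + 108 = -3*(-21 - 1*35) + 108 = -3*(-21 - 35) + 108 = -3*(-56) + 108 = 168 + 108 = 276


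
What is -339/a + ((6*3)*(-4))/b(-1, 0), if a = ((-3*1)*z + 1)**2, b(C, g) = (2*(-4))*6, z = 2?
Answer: -603/50 ≈ -12.060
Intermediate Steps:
b(C, g) = -48 (b(C, g) = -8*6 = -48)
a = 25 (a = (-3*1*2 + 1)**2 = (-3*2 + 1)**2 = (-6 + 1)**2 = (-5)**2 = 25)
-339/a + ((6*3)*(-4))/b(-1, 0) = -339/25 + ((6*3)*(-4))/(-48) = -339*1/25 + (18*(-4))*(-1/48) = -339/25 - 72*(-1/48) = -339/25 + 3/2 = -603/50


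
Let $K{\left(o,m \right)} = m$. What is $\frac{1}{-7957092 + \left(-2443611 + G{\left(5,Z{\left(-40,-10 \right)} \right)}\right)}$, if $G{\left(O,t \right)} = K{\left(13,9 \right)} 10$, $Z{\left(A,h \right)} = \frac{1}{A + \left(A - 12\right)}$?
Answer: $- \frac{1}{10400613} \approx -9.6148 \cdot 10^{-8}$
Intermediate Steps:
$Z{\left(A,h \right)} = \frac{1}{-12 + 2 A}$ ($Z{\left(A,h \right)} = \frac{1}{A + \left(A - 12\right)} = \frac{1}{A + \left(-12 + A\right)} = \frac{1}{-12 + 2 A}$)
$G{\left(O,t \right)} = 90$ ($G{\left(O,t \right)} = 9 \cdot 10 = 90$)
$\frac{1}{-7957092 + \left(-2443611 + G{\left(5,Z{\left(-40,-10 \right)} \right)}\right)} = \frac{1}{-7957092 + \left(-2443611 + 90\right)} = \frac{1}{-7957092 - 2443521} = \frac{1}{-10400613} = - \frac{1}{10400613}$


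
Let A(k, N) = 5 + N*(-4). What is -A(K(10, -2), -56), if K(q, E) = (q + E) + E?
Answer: -229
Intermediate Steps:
K(q, E) = q + 2*E (K(q, E) = (E + q) + E = q + 2*E)
A(k, N) = 5 - 4*N
-A(K(10, -2), -56) = -(5 - 4*(-56)) = -(5 + 224) = -1*229 = -229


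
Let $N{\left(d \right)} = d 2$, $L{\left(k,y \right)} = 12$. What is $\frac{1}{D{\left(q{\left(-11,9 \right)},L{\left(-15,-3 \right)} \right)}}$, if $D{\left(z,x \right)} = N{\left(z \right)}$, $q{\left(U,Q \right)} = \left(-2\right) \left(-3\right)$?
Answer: $\frac{1}{12} \approx 0.083333$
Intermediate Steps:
$q{\left(U,Q \right)} = 6$
$N{\left(d \right)} = 2 d$
$D{\left(z,x \right)} = 2 z$
$\frac{1}{D{\left(q{\left(-11,9 \right)},L{\left(-15,-3 \right)} \right)}} = \frac{1}{2 \cdot 6} = \frac{1}{12}$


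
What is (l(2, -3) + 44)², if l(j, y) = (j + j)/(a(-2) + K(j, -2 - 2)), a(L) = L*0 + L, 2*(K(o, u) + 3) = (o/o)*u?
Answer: 92416/49 ≈ 1886.0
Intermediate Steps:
K(o, u) = -3 + u/2 (K(o, u) = -3 + ((o/o)*u)/2 = -3 + (1*u)/2 = -3 + u/2)
a(L) = L (a(L) = 0 + L = L)
l(j, y) = -2*j/7 (l(j, y) = (j + j)/(-2 + (-3 + (-2 - 2)/2)) = (2*j)/(-2 + (-3 + (½)*(-4))) = (2*j)/(-2 + (-3 - 2)) = (2*j)/(-2 - 5) = (2*j)/(-7) = (2*j)*(-⅐) = -2*j/7)
(l(2, -3) + 44)² = (-2/7*2 + 44)² = (-4/7 + 44)² = (304/7)² = 92416/49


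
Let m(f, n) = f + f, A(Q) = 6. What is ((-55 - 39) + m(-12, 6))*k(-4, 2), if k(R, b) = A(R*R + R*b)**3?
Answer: -25488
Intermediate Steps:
m(f, n) = 2*f
k(R, b) = 216 (k(R, b) = 6**3 = 216)
((-55 - 39) + m(-12, 6))*k(-4, 2) = ((-55 - 39) + 2*(-12))*216 = (-94 - 24)*216 = -118*216 = -25488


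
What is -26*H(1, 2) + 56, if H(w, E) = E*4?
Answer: -152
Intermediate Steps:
H(w, E) = 4*E
-26*H(1, 2) + 56 = -104*2 + 56 = -26*8 + 56 = -208 + 56 = -152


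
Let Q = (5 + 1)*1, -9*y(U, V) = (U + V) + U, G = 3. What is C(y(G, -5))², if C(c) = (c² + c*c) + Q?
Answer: 238144/6561 ≈ 36.297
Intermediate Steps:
y(U, V) = -2*U/9 - V/9 (y(U, V) = -((U + V) + U)/9 = -(V + 2*U)/9 = -2*U/9 - V/9)
Q = 6 (Q = 6*1 = 6)
C(c) = 6 + 2*c² (C(c) = (c² + c*c) + 6 = (c² + c²) + 6 = 2*c² + 6 = 6 + 2*c²)
C(y(G, -5))² = (6 + 2*(-2/9*3 - ⅑*(-5))²)² = (6 + 2*(-⅔ + 5/9)²)² = (6 + 2*(-⅑)²)² = (6 + 2*(1/81))² = (6 + 2/81)² = (488/81)² = 238144/6561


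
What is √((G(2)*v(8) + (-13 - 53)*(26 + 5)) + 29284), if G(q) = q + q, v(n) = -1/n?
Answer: 5*√4358/2 ≈ 165.04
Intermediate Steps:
G(q) = 2*q
√((G(2)*v(8) + (-13 - 53)*(26 + 5)) + 29284) = √(((2*2)*(-1/8) + (-13 - 53)*(26 + 5)) + 29284) = √((4*(-1*⅛) - 66*31) + 29284) = √((4*(-⅛) - 2046) + 29284) = √((-½ - 2046) + 29284) = √(-4093/2 + 29284) = √(54475/2) = 5*√4358/2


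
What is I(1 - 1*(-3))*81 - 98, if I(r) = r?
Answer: 226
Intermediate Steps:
I(1 - 1*(-3))*81 - 98 = (1 - 1*(-3))*81 - 98 = (1 + 3)*81 - 98 = 4*81 - 98 = 324 - 98 = 226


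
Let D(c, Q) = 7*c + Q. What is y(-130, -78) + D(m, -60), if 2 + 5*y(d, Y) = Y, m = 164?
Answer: 1072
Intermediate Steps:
D(c, Q) = Q + 7*c
y(d, Y) = -⅖ + Y/5
y(-130, -78) + D(m, -60) = (-⅖ + (⅕)*(-78)) + (-60 + 7*164) = (-⅖ - 78/5) + (-60 + 1148) = -16 + 1088 = 1072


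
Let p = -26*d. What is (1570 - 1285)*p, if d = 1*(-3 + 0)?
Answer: 22230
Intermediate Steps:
d = -3 (d = 1*(-3) = -3)
p = 78 (p = -26*(-3) = 78)
(1570 - 1285)*p = (1570 - 1285)*78 = 285*78 = 22230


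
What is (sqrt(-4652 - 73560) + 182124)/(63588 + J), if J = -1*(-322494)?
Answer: 10118/21449 + I*sqrt(19553)/193041 ≈ 0.47172 + 0.00072436*I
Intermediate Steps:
J = 322494
(sqrt(-4652 - 73560) + 182124)/(63588 + J) = (sqrt(-4652 - 73560) + 182124)/(63588 + 322494) = (sqrt(-78212) + 182124)/386082 = (2*I*sqrt(19553) + 182124)*(1/386082) = (182124 + 2*I*sqrt(19553))*(1/386082) = 10118/21449 + I*sqrt(19553)/193041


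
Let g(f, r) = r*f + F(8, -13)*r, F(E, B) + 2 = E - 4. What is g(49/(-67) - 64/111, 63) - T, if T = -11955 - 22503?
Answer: 85529469/2479 ≈ 34502.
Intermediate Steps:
F(E, B) = -6 + E (F(E, B) = -2 + (E - 4) = -2 + (-4 + E) = -6 + E)
g(f, r) = 2*r + f*r (g(f, r) = r*f + (-6 + 8)*r = f*r + 2*r = 2*r + f*r)
T = -34458
g(49/(-67) - 64/111, 63) - T = 63*(2 + (49/(-67) - 64/111)) - 1*(-34458) = 63*(2 + (49*(-1/67) - 64*1/111)) + 34458 = 63*(2 + (-49/67 - 64/111)) + 34458 = 63*(2 - 9727/7437) + 34458 = 63*(5147/7437) + 34458 = 108087/2479 + 34458 = 85529469/2479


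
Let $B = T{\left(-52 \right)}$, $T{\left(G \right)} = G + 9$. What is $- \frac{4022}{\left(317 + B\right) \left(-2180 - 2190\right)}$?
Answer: $\frac{2011}{598690} \approx 0.003359$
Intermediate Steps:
$T{\left(G \right)} = 9 + G$
$B = -43$ ($B = 9 - 52 = -43$)
$- \frac{4022}{\left(317 + B\right) \left(-2180 - 2190\right)} = - \frac{4022}{\left(317 - 43\right) \left(-2180 - 2190\right)} = - \frac{4022}{274 \left(-4370\right)} = - \frac{4022}{-1197380} = \left(-4022\right) \left(- \frac{1}{1197380}\right) = \frac{2011}{598690}$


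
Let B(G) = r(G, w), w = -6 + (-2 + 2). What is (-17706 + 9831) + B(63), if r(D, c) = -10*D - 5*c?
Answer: -8475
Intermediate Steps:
w = -6 (w = -6 + 0 = -6)
B(G) = 30 - 10*G (B(G) = -10*G - 5*(-6) = -10*G + 30 = 30 - 10*G)
(-17706 + 9831) + B(63) = (-17706 + 9831) + (30 - 10*63) = -7875 + (30 - 630) = -7875 - 600 = -8475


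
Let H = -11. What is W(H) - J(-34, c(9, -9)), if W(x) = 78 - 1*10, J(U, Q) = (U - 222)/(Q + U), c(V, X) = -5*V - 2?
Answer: 5252/81 ≈ 64.839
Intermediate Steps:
c(V, X) = -2 - 5*V
J(U, Q) = (-222 + U)/(Q + U)
W(x) = 68 (W(x) = 78 - 10 = 68)
W(H) - J(-34, c(9, -9)) = 68 - (-222 - 34)/((-2 - 5*9) - 34) = 68 - (-256)/((-2 - 45) - 34) = 68 - (-256)/(-47 - 34) = 68 - (-256)/(-81) = 68 - (-1)*(-256)/81 = 68 - 1*256/81 = 68 - 256/81 = 5252/81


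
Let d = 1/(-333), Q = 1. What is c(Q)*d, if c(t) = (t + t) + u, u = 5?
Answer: -7/333 ≈ -0.021021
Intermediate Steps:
c(t) = 5 + 2*t (c(t) = (t + t) + 5 = 2*t + 5 = 5 + 2*t)
d = -1/333 ≈ -0.0030030
c(Q)*d = (5 + 2*1)*(-1/333) = (5 + 2)*(-1/333) = 7*(-1/333) = -7/333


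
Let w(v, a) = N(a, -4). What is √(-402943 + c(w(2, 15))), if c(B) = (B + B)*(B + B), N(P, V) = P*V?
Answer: I*√388543 ≈ 623.33*I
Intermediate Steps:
w(v, a) = -4*a (w(v, a) = a*(-4) = -4*a)
c(B) = 4*B² (c(B) = (2*B)*(2*B) = 4*B²)
√(-402943 + c(w(2, 15))) = √(-402943 + 4*(-4*15)²) = √(-402943 + 4*(-60)²) = √(-402943 + 4*3600) = √(-402943 + 14400) = √(-388543) = I*√388543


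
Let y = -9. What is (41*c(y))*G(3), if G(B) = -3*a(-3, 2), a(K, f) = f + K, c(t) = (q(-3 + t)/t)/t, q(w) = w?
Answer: -164/9 ≈ -18.222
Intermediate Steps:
c(t) = (-3 + t)/t² (c(t) = ((-3 + t)/t)/t = (-3 + t)/t²)
a(K, f) = K + f
G(B) = 3 (G(B) = -3*(-3 + 2) = -3*(-1) = 3)
(41*c(y))*G(3) = (41*((-3 - 9)/(-9)²))*3 = (41*((1/81)*(-12)))*3 = (41*(-4/27))*3 = -164/27*3 = -164/9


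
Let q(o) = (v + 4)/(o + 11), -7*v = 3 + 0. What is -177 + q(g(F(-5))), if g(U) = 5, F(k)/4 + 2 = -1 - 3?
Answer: -19799/112 ≈ -176.78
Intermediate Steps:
F(k) = -24 (F(k) = -8 + 4*(-1 - 3) = -8 + 4*(-4) = -8 - 16 = -24)
v = -3/7 (v = -(3 + 0)/7 = -1/7*3 = -3/7 ≈ -0.42857)
q(o) = 25/(7*(11 + o)) (q(o) = (-3/7 + 4)/(o + 11) = 25/(7*(11 + o)))
-177 + q(g(F(-5))) = -177 + 25/(7*(11 + 5)) = -177 + (25/7)/16 = -177 + (25/7)*(1/16) = -177 + 25/112 = -19799/112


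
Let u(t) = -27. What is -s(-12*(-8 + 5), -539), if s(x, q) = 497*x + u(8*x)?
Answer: -17865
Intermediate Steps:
s(x, q) = -27 + 497*x (s(x, q) = 497*x - 27 = -27 + 497*x)
-s(-12*(-8 + 5), -539) = -(-27 + 497*(-12*(-8 + 5))) = -(-27 + 497*(-12*(-3))) = -(-27 + 497*36) = -(-27 + 17892) = -1*17865 = -17865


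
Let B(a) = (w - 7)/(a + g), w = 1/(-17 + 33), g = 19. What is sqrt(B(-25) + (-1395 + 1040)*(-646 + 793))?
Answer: I*sqrt(3339766)/8 ≈ 228.44*I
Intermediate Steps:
w = 1/16 ≈ 0.062500
B(a) = -111/(16*(19 + a)) (B(a) = (1/16 - 7)/(a + 19) = -111/(16*(19 + a)))
sqrt(B(-25) + (-1395 + 1040)*(-646 + 793)) = sqrt(-111/(304 + 16*(-25)) + (-1395 + 1040)*(-646 + 793)) = sqrt(-111/(304 - 400) - 355*147) = sqrt(-111/(-96) - 52185) = sqrt(-111*(-1/96) - 52185) = sqrt(37/32 - 52185) = sqrt(-1669883/32) = I*sqrt(3339766)/8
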